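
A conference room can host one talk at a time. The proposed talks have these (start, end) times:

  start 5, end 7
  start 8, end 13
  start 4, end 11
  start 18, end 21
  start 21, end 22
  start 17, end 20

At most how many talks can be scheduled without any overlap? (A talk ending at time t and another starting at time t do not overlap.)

4

Sorted by end: (5,7)  (4,11)  (8,13)  (17,20)  (18,21)  (21,22)
take (5,7); skip (4,11); take (8,13); take (17,20); skip (18,21); take (21,22).
Selected 4 talks.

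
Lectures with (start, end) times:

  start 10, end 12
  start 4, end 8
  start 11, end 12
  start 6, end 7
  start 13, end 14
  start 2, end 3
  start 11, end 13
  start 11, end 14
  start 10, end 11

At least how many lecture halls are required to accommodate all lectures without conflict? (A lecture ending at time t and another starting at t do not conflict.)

4

The answer is the maximum number of intervals overlapping at any instant.
Events (time:±→running): 2:+→1 3:-→0 4:+→1 6:+→2 7:-→1 8:-→0 10:+→1 10:+→2 11:-→1 11:+→2 11:+→3 11:+→4 … peak 4.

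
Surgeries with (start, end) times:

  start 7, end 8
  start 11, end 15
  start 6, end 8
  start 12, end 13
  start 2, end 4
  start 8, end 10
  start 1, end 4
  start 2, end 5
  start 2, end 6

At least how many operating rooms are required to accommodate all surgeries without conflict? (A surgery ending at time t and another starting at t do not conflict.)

Events (time:±→running): 1:+→1 2:+→2 2:+→3 2:+→4 … peak 4.

4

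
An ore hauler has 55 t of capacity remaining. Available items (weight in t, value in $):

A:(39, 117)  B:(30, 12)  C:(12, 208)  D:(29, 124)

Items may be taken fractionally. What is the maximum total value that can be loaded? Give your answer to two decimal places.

374.00

Order: C (208/12=17.33) > D (124/29=4.28) > A (117/39=3.00) > B (12/30=0.40)
Fill: take C (12 @ 208) → take D (29 @ 124) → take 14/39 of A → 42.00; 55/55 used.
Total value = 374.00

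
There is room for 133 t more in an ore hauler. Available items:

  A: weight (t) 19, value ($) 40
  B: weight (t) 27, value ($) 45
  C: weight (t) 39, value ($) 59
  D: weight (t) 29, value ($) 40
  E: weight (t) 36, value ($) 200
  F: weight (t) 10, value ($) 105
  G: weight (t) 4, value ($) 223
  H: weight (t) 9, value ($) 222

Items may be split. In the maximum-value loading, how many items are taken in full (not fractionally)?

6

Sort by value per unit weight and fill in that order.
Order: G (223/4=55.75) > H (222/9=24.67) > F (105/10=10.50) > E (200/36=5.56) > A (40/19=2.11) > B (45/27=1.67) > C (59/39=1.51) > D (40/29=1.38)
Fill: take G (4 @ 223) → take H (9 @ 222) → take F (10 @ 105) → take E (36 @ 200) → take A (19 @ 40) → take B (27 @ 45) → take 28/39 of C → 42.36; 133/133 used.
6 item(s) taken whole; one partial (take 28/39 of C).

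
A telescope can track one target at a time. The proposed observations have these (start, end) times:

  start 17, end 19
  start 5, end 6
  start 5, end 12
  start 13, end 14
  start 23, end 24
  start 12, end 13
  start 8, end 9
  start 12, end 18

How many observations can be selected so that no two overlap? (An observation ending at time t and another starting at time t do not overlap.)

Sorted by end: (5,6)  (8,9)  (5,12)  (12,13)  (13,14)  (12,18)  (17,19)  (23,24)
take (5,6); take (8,9); take (12,13); take (13,14); take (17,19); take (23,24).
Selected 6 observations.

6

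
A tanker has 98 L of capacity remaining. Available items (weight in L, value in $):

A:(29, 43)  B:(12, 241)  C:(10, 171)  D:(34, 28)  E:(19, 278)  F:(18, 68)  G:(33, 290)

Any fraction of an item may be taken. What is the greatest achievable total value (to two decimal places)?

1056.90

Sort by value per unit weight and fill in that order.
Ratios (sorted): B 20.08, C 17.10, E 14.63, G 8.79, F 3.78, A 1.48, D 0.82
take B (12 @ 241); take C (10 @ 171); take E (19 @ 278); take G (33 @ 290); take F (18 @ 68); take 6/29 of A → 8.90. Capacity used 98/98.
Total value = 1056.90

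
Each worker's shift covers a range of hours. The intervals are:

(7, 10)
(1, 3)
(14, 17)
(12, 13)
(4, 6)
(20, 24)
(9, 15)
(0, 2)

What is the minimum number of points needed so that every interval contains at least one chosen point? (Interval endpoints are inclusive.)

6

Sort by right endpoint; whenever an interval is uncovered, place a point at its right end.
By right end: [0,2]  [1,3]  [4,6]  [7,10]  [12,13]  [9,15]  [14,17]  [20,24]
[0,2] uncovered → point at 2; [4,6] uncovered → point at 6; [7,10] uncovered → point at 10; [12,13] uncovered → point at 13; [14,17] uncovered → point at 17; [20,24] uncovered → point at 24.
Points: 2, 6, 10, 13, 17, 24 (6 total).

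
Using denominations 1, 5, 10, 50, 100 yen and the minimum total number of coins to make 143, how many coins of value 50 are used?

0

Use the largest denomination that fits, subtract, and repeat.
143 − 1×100→43 − 4×10→3 − 3×1→0
Count of 50: 0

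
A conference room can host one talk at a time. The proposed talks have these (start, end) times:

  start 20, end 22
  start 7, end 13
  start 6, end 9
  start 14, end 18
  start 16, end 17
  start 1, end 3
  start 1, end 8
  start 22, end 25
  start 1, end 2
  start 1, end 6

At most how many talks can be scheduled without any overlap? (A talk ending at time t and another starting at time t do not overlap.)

By end time: (1,2), (1,3), (1,6), (1,8), (6,9), (7,13), (16,17), (14,18), (20,22), (22,25).
Pick (1,2); next start ≥ 2 → (6,9); next start ≥ 9 → (16,17); next start ≥ 17 → (20,22); next start ≥ 22 → (22,25).
Selected 5 talks.

5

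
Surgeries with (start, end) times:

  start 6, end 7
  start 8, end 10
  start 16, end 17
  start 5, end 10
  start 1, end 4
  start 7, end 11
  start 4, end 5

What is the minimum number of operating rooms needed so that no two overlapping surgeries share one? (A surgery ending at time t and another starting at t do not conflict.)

Events (time:±→running): 1:+→1 4:-→0 4:+→1 5:-→0 5:+→1 6:+→2 7:-→1 7:+→2 8:+→3 … peak 3.

3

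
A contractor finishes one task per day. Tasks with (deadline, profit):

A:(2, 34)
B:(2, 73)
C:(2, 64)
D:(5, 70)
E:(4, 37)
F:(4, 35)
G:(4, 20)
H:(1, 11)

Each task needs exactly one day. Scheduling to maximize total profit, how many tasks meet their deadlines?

By profit: B(d2,73), D(d5,70), C(d2,64), E(d4,37), F(d4,35), A(d2,34), G(d4,20), H(d1,11)
B→slot 2; D→slot 5; C→slot 1; E→slot 4; F→slot 3; A skipped; G skipped; H skipped.
5 of 8 scheduled.

5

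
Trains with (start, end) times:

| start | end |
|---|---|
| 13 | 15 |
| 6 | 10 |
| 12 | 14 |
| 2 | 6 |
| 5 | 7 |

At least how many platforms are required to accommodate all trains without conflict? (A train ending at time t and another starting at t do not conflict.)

2

The answer is the maximum number of intervals overlapping at any instant.
starts: [2, 5, 6, 12, 13]
ends:   [6, 7, 10, 14, 15]
s2→1 s5→2  — peak 2.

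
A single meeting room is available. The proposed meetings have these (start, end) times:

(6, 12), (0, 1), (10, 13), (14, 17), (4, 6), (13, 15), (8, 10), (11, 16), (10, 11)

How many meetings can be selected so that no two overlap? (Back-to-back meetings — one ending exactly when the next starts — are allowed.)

5

By end time: (0,1), (4,6), (8,10), (10,11), (6,12), (10,13), (13,15), (11,16), (14,17).
Pick (0,1); next start ≥ 1 → (4,6); next start ≥ 6 → (8,10); next start ≥ 10 → (10,11); next start ≥ 11 → (13,15).
Selected 5 meetings.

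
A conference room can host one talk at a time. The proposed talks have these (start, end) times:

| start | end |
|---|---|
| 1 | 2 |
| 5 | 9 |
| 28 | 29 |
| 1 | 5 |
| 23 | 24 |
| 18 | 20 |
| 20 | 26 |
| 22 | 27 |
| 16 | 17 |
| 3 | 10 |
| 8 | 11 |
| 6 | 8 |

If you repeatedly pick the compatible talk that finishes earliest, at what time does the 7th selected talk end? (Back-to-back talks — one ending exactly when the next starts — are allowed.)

Sort by end time and greedily take each interval whose start is ≥ the last chosen end.
Sorted by end: (1,2)  (1,5)  (6,8)  (5,9)  (3,10)  (8,11)  (16,17)  (18,20)  (23,24)  (20,26)  (22,27)  (28,29)
take (1,2); skip (1,5); take (6,8); take (8,11); take (16,17); take (18,20); take (23,24); take (28,29).
Selected: (1,2) (6,8) (8,11) (16,17) (18,20) (23,24) (28,29)

29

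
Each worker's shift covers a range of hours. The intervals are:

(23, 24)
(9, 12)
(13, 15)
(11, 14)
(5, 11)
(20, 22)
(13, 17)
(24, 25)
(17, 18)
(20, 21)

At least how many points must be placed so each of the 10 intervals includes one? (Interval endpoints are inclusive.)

5

By right end: [5,11]  [9,12]  [11,14]  [13,15]  [13,17]  [17,18]  [20,21]  [20,22]  [23,24]  [24,25]
[5,11] uncovered → point at 11; [13,15] uncovered → point at 15; [17,18] uncovered → point at 18; [20,21] uncovered → point at 21; [23,24] uncovered → point at 24.
Points: 11, 15, 18, 21, 24 (5 total).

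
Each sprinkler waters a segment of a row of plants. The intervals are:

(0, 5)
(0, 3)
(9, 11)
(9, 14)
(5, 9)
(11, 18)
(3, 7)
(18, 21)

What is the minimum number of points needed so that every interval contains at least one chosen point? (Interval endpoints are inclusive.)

Process intervals by earliest right end; each time one isn't hit yet, stab at its right endpoint.
By right end: [0,3]  [0,5]  [3,7]  [5,9]  [9,11]  [9,14]  [11,18]  [18,21]
[0,3] uncovered → point at 3; [5,9] uncovered → point at 9; [11,18] uncovered → point at 18.
Points: 3, 9, 18 (3 total).

3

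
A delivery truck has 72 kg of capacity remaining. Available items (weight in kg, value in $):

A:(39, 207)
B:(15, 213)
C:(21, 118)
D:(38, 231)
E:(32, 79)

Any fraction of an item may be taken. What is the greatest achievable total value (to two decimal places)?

Greedy by value/weight ratio, highest first.
Ratios (sorted): B 14.20, D 6.08, C 5.62, A 5.31, E 2.47
take B (15 @ 213); take D (38 @ 231); take 19/21 of C → 106.76. Capacity used 72/72.
Total value = 550.76

550.76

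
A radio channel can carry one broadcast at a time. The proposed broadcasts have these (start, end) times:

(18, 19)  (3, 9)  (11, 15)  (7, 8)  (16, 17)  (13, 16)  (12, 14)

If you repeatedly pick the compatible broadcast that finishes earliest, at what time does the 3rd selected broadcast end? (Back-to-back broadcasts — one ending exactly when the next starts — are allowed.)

Greedy by earliest finish: after sorting by end time, pick each interval compatible with the last pick.
By end time: (7,8), (3,9), (12,14), (11,15), (13,16), (16,17), (18,19).
Pick (7,8); next start ≥ 8 → (12,14); next start ≥ 14 → (16,17); next start ≥ 17 → (18,19).
Selected: (7,8) (12,14) (16,17) (18,19)

17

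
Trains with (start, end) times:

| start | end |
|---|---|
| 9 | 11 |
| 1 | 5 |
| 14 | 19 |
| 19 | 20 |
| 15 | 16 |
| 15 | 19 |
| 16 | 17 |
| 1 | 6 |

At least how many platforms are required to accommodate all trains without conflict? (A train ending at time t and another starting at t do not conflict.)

Events (time:±→running): 1:+→1 1:+→2 5:-→1 6:-→0 9:+→1 11:-→0 14:+→1 15:+→2 15:+→3 … peak 3.

3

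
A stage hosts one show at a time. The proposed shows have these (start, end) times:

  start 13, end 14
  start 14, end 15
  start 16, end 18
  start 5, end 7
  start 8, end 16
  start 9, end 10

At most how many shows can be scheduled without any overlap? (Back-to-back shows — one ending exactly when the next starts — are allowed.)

5

Order by finish time; keep every interval that doesn't clash with the previous kept one.
By end time: (5,7), (9,10), (13,14), (14,15), (8,16), (16,18).
Pick (5,7); next start ≥ 7 → (9,10); next start ≥ 10 → (13,14); next start ≥ 14 → (14,15); next start ≥ 15 → (16,18).
Selected 5 shows.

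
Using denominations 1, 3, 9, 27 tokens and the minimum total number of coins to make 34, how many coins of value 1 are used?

1

34 − 1×27→7 − 2×3→1 − 1×1→0
Count of 1: 1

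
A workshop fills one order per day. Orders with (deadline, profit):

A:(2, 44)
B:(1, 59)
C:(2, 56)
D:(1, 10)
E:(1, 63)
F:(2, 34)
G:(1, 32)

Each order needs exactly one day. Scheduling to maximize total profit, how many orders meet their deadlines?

Sort by profit descending; place each in the latest free slot ≤ its deadline.
By profit: E(d1,63), B(d1,59), C(d2,56), A(d2,44), F(d2,34), G(d1,32), D(d1,10)
E→slot 1; B skipped; C→slot 2; A skipped; F skipped; G skipped; D skipped.
2 of 7 scheduled.

2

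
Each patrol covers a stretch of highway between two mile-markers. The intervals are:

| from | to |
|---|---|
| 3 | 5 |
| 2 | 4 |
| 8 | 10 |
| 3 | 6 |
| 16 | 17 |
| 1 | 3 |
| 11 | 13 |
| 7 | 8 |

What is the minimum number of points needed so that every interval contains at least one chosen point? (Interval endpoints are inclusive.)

Sort by right endpoint; whenever an interval is uncovered, place a point at its right end.
By right end: [1,3]  [2,4]  [3,5]  [3,6]  [7,8]  [8,10]  [11,13]  [16,17]
[1,3] uncovered → point at 3; [7,8] uncovered → point at 8; [11,13] uncovered → point at 13; [16,17] uncovered → point at 17.
Points: 3, 8, 13, 17 (4 total).

4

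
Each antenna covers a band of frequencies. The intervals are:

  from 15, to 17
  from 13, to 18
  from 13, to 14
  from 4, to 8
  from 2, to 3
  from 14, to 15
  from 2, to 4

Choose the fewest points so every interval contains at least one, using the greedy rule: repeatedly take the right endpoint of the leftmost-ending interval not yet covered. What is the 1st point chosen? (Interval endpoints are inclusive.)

3

By right end: [2,3]  [2,4]  [4,8]  [13,14]  [14,15]  [15,17]  [13,18]
[2,3] uncovered → point at 3; [4,8] uncovered → point at 8; [13,14] uncovered → point at 14; [15,17] uncovered → point at 17.
Points: 3, 8, 14, 17 (4 total).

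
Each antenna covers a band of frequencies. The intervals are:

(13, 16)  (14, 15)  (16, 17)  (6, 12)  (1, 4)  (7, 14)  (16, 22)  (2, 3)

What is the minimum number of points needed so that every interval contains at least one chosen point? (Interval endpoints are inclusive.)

Sort by right endpoint; whenever an interval is uncovered, place a point at its right end.
By right end: [2,3]  [1,4]  [6,12]  [7,14]  [14,15]  [13,16]  [16,17]  [16,22]
[2,3] uncovered → point at 3; [6,12] uncovered → point at 12; [14,15] uncovered → point at 15; [16,17] uncovered → point at 17.
Points: 3, 12, 15, 17 (4 total).

4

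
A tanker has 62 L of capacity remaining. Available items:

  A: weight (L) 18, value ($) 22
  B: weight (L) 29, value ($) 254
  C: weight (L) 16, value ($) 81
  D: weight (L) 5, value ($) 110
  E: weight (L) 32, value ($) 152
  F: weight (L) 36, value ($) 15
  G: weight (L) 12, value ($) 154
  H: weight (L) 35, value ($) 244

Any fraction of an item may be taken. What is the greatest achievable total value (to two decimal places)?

629.54

Greedy by value/weight ratio, highest first.
Order: D (110/5=22.00) > G (154/12=12.83) > B (254/29=8.76) > H (244/35=6.97) > C (81/16=5.06) > E (152/32=4.75) > A (22/18=1.22) > F (15/36=0.42)
Fill: take D (5 @ 110) → take G (12 @ 154) → take B (29 @ 254) → take 16/35 of H → 111.54; 62/62 used.
Total value = 629.54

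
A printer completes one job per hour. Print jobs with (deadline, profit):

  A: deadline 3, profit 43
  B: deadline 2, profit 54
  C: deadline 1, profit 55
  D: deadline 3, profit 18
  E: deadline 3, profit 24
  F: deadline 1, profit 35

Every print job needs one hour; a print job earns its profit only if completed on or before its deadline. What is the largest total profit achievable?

Sort by profit descending; place each in the latest free slot ≤ its deadline.
By profit: C(d1,55), B(d2,54), A(d3,43), F(d1,35), E(d3,24), D(d3,18)
C→slot 1; B→slot 2; A→slot 3; F skipped; E skipped; D skipped.
Profit = 55 + 54 + 43 = 152

152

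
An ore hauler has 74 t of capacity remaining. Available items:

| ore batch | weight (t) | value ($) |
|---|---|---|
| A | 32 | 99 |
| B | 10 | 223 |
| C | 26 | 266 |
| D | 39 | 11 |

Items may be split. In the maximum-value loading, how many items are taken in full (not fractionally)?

Sort by value per unit weight and fill in that order.
Ratios (sorted): B 22.30, C 10.23, A 3.09, D 0.28
take B (10 @ 223); take C (26 @ 266); take A (32 @ 99); take 6/39 of D → 1.69. Capacity used 74/74.
3 item(s) taken whole; one partial (take 6/39 of D).

3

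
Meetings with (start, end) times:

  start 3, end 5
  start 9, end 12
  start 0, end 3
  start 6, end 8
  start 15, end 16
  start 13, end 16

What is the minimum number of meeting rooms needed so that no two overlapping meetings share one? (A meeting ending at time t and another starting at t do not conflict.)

starts: [0, 3, 6, 9, 13, 15]
ends:   [3, 5, 8, 12, 16, 16]
s0→1 e3→0 s3→1 e5→0 s6→1 e8→0 s9→1 e12→0 s13→1 s15→2  — peak 2.

2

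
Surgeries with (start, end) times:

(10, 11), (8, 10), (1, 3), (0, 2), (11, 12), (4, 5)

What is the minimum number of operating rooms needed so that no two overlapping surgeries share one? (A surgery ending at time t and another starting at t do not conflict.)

2

Count concurrent intervals with a sweep; the peak is the room count.
Events (time:±→running): 0:+→1 1:+→2 … peak 2.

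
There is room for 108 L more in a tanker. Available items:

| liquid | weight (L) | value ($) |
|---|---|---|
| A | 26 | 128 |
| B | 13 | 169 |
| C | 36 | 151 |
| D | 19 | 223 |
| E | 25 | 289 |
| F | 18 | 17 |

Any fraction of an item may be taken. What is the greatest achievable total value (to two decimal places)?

913.86

Greedy by value/weight ratio, highest first.
Ratios (sorted): B 13.00, D 11.74, E 11.56, A 4.92, C 4.19, F 0.94
take B (13 @ 169); take D (19 @ 223); take E (25 @ 289); take A (26 @ 128); take 25/36 of C → 104.86. Capacity used 108/108.
Total value = 913.86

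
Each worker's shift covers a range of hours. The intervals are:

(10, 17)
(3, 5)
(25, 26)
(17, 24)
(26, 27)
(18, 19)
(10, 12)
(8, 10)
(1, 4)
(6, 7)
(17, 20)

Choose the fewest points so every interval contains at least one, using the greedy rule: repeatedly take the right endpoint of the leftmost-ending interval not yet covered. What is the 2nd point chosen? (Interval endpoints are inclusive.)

By right end: [1,4]  [3,5]  [6,7]  [8,10]  [10,12]  [10,17]  [18,19]  [17,20]  [17,24]  [25,26]  [26,27]
[1,4] uncovered → point at 4; [6,7] uncovered → point at 7; [8,10] uncovered → point at 10; [18,19] uncovered → point at 19; [25,26] uncovered → point at 26.
Points: 4, 7, 10, 19, 26 (5 total).

7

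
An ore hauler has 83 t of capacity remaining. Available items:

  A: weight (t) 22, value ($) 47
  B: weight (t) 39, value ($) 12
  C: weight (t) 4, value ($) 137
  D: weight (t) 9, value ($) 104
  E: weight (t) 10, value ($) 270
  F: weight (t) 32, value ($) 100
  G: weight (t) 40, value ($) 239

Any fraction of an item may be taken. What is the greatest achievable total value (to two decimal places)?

Order: C (137/4=34.25) > E (270/10=27.00) > D (104/9=11.56) > G (239/40=5.97) > F (100/32=3.12) > A (47/22=2.14) > B (12/39=0.31)
Fill: take C (4 @ 137) → take E (10 @ 270) → take D (9 @ 104) → take G (40 @ 239) → take 20/32 of F → 62.50; 83/83 used.
Total value = 812.50

812.50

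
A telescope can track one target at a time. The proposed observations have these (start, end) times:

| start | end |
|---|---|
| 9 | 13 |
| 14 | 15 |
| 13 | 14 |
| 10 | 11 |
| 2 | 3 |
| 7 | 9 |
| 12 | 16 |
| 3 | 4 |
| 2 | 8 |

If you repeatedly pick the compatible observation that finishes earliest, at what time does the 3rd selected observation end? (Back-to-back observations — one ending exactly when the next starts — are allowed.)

9

Greedy by earliest finish: after sorting by end time, pick each interval compatible with the last pick.
Sorted by end: (2,3)  (3,4)  (2,8)  (7,9)  (10,11)  (9,13)  (13,14)  (14,15)  (12,16)
take (2,3); take (3,4); take (7,9); take (10,11); take (13,14); take (14,15); skip (12,16).
Selected: (2,3) (3,4) (7,9) (10,11) (13,14) (14,15)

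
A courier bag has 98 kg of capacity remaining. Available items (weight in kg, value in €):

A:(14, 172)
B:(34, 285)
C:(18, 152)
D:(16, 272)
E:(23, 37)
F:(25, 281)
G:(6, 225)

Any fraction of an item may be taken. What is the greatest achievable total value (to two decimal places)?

1261.26

Order: G (225/6=37.50) > D (272/16=17.00) > A (172/14=12.29) > F (281/25=11.24) > C (152/18=8.44) > B (285/34=8.38) > E (37/23=1.61)
Fill: take G (6 @ 225) → take D (16 @ 272) → take A (14 @ 172) → take F (25 @ 281) → take C (18 @ 152) → take 19/34 of B → 159.26; 98/98 used.
Total value = 1261.26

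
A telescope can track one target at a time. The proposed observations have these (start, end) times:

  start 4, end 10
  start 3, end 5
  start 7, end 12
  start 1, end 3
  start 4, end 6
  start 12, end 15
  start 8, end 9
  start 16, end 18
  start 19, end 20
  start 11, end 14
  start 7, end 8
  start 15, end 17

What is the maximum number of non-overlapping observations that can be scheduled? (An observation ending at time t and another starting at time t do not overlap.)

7

By end time: (1,3), (3,5), (4,6), (7,8), (8,9), (4,10), (7,12), (11,14), (12,15), (15,17), (16,18), (19,20).
Pick (1,3); next start ≥ 3 → (3,5); next start ≥ 5 → (7,8); next start ≥ 8 → (8,9); next start ≥ 9 → (11,14); next start ≥ 14 → (15,17); next start ≥ 17 → (19,20).
Selected 7 observations.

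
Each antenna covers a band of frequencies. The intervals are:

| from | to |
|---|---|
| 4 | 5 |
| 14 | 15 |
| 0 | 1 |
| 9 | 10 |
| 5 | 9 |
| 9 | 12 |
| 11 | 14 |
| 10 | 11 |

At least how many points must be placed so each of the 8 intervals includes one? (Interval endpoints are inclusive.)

4

Sorted: [0,1] [4,5] [5,9] [9,10] [10,11] [9,12] [11,14] [14,15]
{[0,1]} hit by 1; {[4,5],[5,9]} hit by 5; {[9,10],[10,11],[9,12]} hit by 10; {[11,14],[14,15]} hit by 14.
Points: 1, 5, 10, 14 (4 total).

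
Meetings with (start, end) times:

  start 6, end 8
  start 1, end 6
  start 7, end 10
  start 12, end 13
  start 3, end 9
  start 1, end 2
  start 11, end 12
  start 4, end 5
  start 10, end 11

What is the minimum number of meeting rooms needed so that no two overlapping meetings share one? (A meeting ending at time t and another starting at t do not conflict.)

The answer is the maximum number of intervals overlapping at any instant.
Events (time:±→running): 1:+→1 1:+→2 2:-→1 3:+→2 4:+→3 … peak 3.

3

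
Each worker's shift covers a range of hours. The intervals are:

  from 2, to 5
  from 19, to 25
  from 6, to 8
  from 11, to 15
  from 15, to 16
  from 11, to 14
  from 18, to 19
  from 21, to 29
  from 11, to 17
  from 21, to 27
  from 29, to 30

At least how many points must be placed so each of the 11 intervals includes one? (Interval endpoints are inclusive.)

7

By right end: [2,5]  [6,8]  [11,14]  [11,15]  [15,16]  [11,17]  [18,19]  [19,25]  [21,27]  [21,29]  [29,30]
[2,5] uncovered → point at 5; [6,8] uncovered → point at 8; [11,14] uncovered → point at 14; [15,16] uncovered → point at 16; [18,19] uncovered → point at 19; [21,27] uncovered → point at 27; [29,30] uncovered → point at 30.
Points: 5, 8, 14, 16, 19, 27, 30 (7 total).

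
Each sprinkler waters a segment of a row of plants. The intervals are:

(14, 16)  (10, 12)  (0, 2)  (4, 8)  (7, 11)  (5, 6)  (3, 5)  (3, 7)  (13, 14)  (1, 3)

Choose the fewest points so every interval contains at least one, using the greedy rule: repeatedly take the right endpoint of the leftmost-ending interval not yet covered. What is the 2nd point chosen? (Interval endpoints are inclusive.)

5

Sorted: [0,2] [1,3] [3,5] [5,6] [3,7] [4,8] [7,11] [10,12] [13,14] [14,16]
{[0,2],[1,3]} hit by 2; {[3,5],[5,6],[3,7],[4,8]} hit by 5; {[7,11],[10,12]} hit by 11; {[13,14],[14,16]} hit by 14.
Points: 2, 5, 11, 14 (4 total).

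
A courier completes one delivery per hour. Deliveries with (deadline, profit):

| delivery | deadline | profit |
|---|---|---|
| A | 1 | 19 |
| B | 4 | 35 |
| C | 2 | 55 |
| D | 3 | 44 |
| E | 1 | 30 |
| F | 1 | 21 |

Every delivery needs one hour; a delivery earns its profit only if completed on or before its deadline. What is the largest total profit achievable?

164

By profit: C(d2,55), D(d3,44), B(d4,35), E(d1,30), F(d1,21), A(d1,19)
C→slot 2; D→slot 3; B→slot 4; E→slot 1; F skipped; A skipped.
Profit = 30 + 55 + 44 + 35 = 164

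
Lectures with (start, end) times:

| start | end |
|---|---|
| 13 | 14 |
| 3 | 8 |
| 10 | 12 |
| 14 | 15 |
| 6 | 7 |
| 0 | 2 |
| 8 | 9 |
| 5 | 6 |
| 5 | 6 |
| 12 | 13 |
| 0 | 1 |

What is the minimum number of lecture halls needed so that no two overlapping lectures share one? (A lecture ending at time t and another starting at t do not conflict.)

The answer is the maximum number of intervals overlapping at any instant.
Events (time:±→running): 0:+→1 0:+→2 1:-→1 2:-→0 3:+→1 5:+→2 5:+→3 … peak 3.

3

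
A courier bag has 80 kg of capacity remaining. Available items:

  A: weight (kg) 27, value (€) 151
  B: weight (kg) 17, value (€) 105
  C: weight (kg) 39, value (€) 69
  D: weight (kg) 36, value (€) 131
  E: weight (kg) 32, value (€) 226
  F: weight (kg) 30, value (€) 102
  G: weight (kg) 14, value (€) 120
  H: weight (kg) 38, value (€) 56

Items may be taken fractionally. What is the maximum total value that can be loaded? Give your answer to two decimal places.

546.07

Sort by value per unit weight and fill in that order.
Order: G (120/14=8.57) > E (226/32=7.06) > B (105/17=6.18) > A (151/27=5.59) > D (131/36=3.64) > F (102/30=3.40) > C (69/39=1.77) > H (56/38=1.47)
Fill: take G (14 @ 120) → take E (32 @ 226) → take B (17 @ 105) → take 17/27 of A → 95.07; 80/80 used.
Total value = 546.07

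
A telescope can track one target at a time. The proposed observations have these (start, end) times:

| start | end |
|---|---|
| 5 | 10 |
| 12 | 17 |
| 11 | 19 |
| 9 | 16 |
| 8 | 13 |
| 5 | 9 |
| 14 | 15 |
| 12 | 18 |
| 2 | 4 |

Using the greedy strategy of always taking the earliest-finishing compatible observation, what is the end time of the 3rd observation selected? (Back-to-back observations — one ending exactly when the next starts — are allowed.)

Order by finish time; keep every interval that doesn't clash with the previous kept one.
By end time: (2,4), (5,9), (5,10), (8,13), (14,15), (9,16), (12,17), (12,18), (11,19).
Pick (2,4); next start ≥ 4 → (5,9); next start ≥ 9 → (14,15).
Selected: (2,4) (5,9) (14,15)

15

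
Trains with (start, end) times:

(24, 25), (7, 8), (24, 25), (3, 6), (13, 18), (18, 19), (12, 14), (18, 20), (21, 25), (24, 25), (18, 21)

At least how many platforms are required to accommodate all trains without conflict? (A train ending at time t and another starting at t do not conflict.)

Count concurrent intervals with a sweep; the peak is the room count.
starts: [3, 7, 12, 13, 18, 18, 18, 21, 24, 24, 24]
ends:   [6, 8, 14, 18, 19, 20, 21, 25, 25, 25, 25]
s3→1 e6→0 s7→1 e8→0 s12→1 s13→2 e14→1 e18→0 s18→1 s18→2 s18→3 e19→2 e20→1 e21→0 s21→1 s24→2 s24→3 s24→4  — peak 4.

4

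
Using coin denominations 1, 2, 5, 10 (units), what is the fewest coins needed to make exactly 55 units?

6

Greedy: take as many of the largest coin as possible, then repeat with the remainder.
55 = 5×10 + 1×5
Total coins = 5 + 1 = 6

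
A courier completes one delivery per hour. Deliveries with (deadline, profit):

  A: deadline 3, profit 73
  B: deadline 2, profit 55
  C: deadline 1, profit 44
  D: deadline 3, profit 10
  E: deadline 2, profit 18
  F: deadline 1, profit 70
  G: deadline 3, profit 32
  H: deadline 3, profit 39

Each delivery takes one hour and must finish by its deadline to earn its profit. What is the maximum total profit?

198

Take jobs in profit order; each goes to the latest open slot no later than its deadline.
Profit order: A=73 F=70 B=55 C=44 H=39 G=32 E=18 D=10
Assign: A→slot 3, F→slot 1, B→slot 2, C skipped, H skipped, G skipped, E skipped, D skipped.
Slots: [1:F] [2:B] [3:A]
Profit = 70 + 55 + 73 = 198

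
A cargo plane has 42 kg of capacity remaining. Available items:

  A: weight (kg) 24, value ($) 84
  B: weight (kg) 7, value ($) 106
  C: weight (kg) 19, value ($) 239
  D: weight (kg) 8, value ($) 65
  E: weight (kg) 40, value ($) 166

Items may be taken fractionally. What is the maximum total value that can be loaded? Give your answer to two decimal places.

Ratios (sorted): B 15.14, C 12.58, D 8.12, E 4.15, A 3.50
take B (7 @ 106); take C (19 @ 239); take D (8 @ 65); take 8/40 of E → 33.20. Capacity used 42/42.
Total value = 443.20

443.20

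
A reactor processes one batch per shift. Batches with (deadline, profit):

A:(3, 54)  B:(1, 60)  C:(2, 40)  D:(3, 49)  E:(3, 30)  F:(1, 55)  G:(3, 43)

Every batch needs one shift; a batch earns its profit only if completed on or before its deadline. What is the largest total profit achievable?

Sort by profit descending; place each in the latest free slot ≤ its deadline.
By profit: B(d1,60), F(d1,55), A(d3,54), D(d3,49), G(d3,43), C(d2,40), E(d3,30)
B→slot 1; F skipped; A→slot 3; D→slot 2; G skipped; C skipped; E skipped.
Profit = 60 + 49 + 54 = 163

163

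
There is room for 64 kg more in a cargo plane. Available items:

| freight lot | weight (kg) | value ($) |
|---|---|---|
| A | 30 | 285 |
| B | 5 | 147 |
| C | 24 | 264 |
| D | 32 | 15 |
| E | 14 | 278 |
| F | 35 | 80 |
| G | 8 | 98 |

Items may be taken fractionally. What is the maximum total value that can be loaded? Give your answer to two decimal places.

Greedy by value/weight ratio, highest first.
Order: B (147/5=29.40) > E (278/14=19.86) > G (98/8=12.25) > C (264/24=11.00) > A (285/30=9.50) > F (80/35=2.29) > D (15/32=0.47)
Fill: take B (5 @ 147) → take E (14 @ 278) → take G (8 @ 98) → take C (24 @ 264) → take 13/30 of A → 123.50; 64/64 used.
Total value = 910.50

910.50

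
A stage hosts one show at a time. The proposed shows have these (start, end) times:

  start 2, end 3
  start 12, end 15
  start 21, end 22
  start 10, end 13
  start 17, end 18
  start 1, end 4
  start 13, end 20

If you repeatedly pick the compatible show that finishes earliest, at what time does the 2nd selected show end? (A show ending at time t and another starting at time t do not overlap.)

Sorted by end: (2,3)  (1,4)  (10,13)  (12,15)  (17,18)  (13,20)  (21,22)
take (2,3); take (10,13); skip (12,15); take (17,18); take (21,22).
Selected: (2,3) (10,13) (17,18) (21,22)

13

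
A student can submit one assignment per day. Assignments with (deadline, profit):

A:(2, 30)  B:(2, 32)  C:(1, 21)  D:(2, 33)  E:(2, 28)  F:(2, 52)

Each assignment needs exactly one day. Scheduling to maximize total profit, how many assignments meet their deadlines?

2

Profit order: F=52 D=33 B=32 A=30 E=28 C=21
Assign: F→slot 2, D→slot 1, B skipped, A skipped, E skipped, C skipped.
Slots: [1:D] [2:F]
2 of 6 scheduled.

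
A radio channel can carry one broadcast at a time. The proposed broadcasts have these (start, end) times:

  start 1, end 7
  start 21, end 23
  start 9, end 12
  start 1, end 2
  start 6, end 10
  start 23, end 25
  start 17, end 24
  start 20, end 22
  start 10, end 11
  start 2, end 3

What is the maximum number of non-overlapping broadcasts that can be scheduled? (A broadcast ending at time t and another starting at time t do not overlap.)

6

Order by finish time; keep every interval that doesn't clash with the previous kept one.
Sorted by end: (1,2)  (2,3)  (1,7)  (6,10)  (10,11)  (9,12)  (20,22)  (21,23)  (17,24)  (23,25)
take (1,2); take (2,3); take (6,10); take (10,11); skip (9,12); take (20,22); skip (17,24); take (23,25).
Selected 6 broadcasts.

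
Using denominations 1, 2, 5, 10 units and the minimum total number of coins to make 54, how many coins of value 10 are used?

Use the largest denomination that fits, subtract, and repeat.
54 − 5×10→4 − 2×2→0
Count of 10: 5

5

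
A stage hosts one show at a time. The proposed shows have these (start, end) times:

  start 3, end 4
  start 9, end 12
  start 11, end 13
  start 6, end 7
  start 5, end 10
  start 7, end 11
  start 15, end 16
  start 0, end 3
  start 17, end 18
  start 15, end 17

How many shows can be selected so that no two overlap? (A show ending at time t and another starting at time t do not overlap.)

7

Sorted by end: (0,3)  (3,4)  (6,7)  (5,10)  (7,11)  (9,12)  (11,13)  (15,16)  (15,17)  (17,18)
take (0,3); take (3,4); take (6,7); take (7,11); take (11,13); take (15,16); take (17,18).
Selected 7 shows.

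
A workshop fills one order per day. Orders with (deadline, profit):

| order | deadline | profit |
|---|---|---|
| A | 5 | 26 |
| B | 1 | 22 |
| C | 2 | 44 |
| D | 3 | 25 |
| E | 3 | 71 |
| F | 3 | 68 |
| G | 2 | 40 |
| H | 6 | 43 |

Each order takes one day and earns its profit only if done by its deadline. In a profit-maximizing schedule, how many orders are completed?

Profit order: E=71 F=68 C=44 H=43 G=40 A=26 D=25 B=22
Assign: E→slot 3, F→slot 2, C→slot 1, H→slot 6, G skipped, A→slot 5, D skipped, B skipped.
Slots: [1:C] [2:F] [3:E] [5:A] [6:H]
5 of 8 scheduled.

5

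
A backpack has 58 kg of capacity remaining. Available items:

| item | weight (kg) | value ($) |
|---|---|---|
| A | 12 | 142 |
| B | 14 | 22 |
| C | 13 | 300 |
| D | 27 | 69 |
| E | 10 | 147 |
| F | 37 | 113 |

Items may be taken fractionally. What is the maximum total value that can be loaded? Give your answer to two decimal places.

659.24

Greedy by value/weight ratio, highest first.
Ratios (sorted): C 23.08, E 14.70, A 11.83, F 3.05, D 2.56, B 1.57
take C (13 @ 300); take E (10 @ 147); take A (12 @ 142); take 23/37 of F → 70.24. Capacity used 58/58.
Total value = 659.24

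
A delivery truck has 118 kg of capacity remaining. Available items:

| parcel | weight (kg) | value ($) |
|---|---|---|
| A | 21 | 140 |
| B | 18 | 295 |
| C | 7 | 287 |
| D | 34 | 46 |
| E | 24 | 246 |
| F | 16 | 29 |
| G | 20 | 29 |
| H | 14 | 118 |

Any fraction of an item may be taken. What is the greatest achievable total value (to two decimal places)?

1141.10

Greedy by value/weight ratio, highest first.
Ratios (sorted): C 41.00, B 16.39, E 10.25, H 8.43, A 6.67, F 1.81, G 1.45, D 1.35
take C (7 @ 287); take B (18 @ 295); take E (24 @ 246); take H (14 @ 118); take A (21 @ 140); take F (16 @ 29); take 18/20 of G → 26.10. Capacity used 118/118.
Total value = 1141.10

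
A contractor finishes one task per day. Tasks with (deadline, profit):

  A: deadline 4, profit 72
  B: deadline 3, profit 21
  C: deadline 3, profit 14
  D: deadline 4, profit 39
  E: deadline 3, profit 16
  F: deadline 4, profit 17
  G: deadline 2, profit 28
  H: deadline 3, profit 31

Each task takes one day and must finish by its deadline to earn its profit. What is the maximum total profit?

170

Take jobs in profit order; each goes to the latest open slot no later than its deadline.
Profit order: A=72 D=39 H=31 G=28 B=21 F=17 E=16 C=14
Assign: A→slot 4, D→slot 3, H→slot 2, G→slot 1, B skipped, F skipped, E skipped, C skipped.
Slots: [1:G] [2:H] [3:D] [4:A]
Profit = 28 + 31 + 39 + 72 = 170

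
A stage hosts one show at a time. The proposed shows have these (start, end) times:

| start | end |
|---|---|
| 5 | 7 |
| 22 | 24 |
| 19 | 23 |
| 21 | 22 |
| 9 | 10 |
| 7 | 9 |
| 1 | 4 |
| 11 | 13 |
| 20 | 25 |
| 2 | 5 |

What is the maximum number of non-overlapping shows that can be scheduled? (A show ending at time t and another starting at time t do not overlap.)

By end time: (1,4), (2,5), (5,7), (7,9), (9,10), (11,13), (21,22), (19,23), (22,24), (20,25).
Pick (1,4); next start ≥ 4 → (5,7); next start ≥ 7 → (7,9); next start ≥ 9 → (9,10); next start ≥ 10 → (11,13); next start ≥ 13 → (21,22); next start ≥ 22 → (22,24).
Selected 7 shows.

7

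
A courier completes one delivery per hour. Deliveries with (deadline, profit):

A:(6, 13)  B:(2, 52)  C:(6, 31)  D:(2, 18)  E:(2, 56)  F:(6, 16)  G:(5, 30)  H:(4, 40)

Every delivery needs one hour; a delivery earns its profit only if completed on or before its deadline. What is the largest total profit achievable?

Sort by profit descending; place each in the latest free slot ≤ its deadline.
Profit order: E=56 B=52 H=40 C=31 G=30 D=18 F=16 A=13
Assign: E→slot 2, B→slot 1, H→slot 4, C→slot 6, G→slot 5, D skipped, F→slot 3, A skipped.
Slots: [1:B] [2:E] [3:F] [4:H] [5:G] [6:C]
Profit = 52 + 56 + 16 + 40 + 30 + 31 = 225

225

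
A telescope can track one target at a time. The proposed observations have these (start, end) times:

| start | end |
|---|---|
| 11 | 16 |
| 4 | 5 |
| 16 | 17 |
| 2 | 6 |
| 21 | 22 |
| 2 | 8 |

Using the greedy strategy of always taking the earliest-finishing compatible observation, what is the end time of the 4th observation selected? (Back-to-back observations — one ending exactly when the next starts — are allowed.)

22

Sorted by end: (4,5)  (2,6)  (2,8)  (11,16)  (16,17)  (21,22)
take (4,5); skip (2,8); take (11,16); take (16,17); take (21,22).
Selected: (4,5) (11,16) (16,17) (21,22)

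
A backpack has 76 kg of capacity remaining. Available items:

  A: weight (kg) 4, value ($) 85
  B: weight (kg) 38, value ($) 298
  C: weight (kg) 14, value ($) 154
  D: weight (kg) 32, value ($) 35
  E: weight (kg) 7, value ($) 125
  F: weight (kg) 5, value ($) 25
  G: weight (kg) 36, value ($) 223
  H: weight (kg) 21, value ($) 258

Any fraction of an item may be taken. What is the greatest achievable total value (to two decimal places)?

Greedy by value/weight ratio, highest first.
Order: A (85/4=21.25) > E (125/7=17.86) > H (258/21=12.29) > C (154/14=11.00) > B (298/38=7.84) > G (223/36=6.19) > F (25/5=5.00) > D (35/32=1.09)
Fill: take A (4 @ 85) → take E (7 @ 125) → take H (21 @ 258) → take C (14 @ 154) → take 30/38 of B → 235.26; 76/76 used.
Total value = 857.26

857.26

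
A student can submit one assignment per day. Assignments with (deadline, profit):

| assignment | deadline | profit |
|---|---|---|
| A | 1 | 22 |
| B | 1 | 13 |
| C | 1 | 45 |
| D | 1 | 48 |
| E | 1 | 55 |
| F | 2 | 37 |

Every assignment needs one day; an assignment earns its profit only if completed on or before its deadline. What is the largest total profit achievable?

Take jobs in profit order; each goes to the latest open slot no later than its deadline.
By profit: E(d1,55), D(d1,48), C(d1,45), F(d2,37), A(d1,22), B(d1,13)
E→slot 1; D skipped; C skipped; F→slot 2; A skipped; B skipped.
Profit = 55 + 37 = 92

92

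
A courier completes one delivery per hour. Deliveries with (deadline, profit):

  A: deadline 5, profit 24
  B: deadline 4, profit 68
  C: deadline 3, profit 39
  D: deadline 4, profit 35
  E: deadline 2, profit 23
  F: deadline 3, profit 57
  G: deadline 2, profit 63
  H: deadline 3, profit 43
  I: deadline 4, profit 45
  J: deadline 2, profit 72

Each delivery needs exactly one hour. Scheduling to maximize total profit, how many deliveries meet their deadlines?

5

Take jobs in profit order; each goes to the latest open slot no later than its deadline.
Profit order: J=72 B=68 G=63 F=57 I=45 H=43 C=39 D=35 A=24 E=23
Assign: J→slot 2, B→slot 4, G→slot 1, F→slot 3, I skipped, H skipped, C skipped, D skipped, A→slot 5, E skipped.
Slots: [1:G] [2:J] [3:F] [4:B] [5:A]
5 of 10 scheduled.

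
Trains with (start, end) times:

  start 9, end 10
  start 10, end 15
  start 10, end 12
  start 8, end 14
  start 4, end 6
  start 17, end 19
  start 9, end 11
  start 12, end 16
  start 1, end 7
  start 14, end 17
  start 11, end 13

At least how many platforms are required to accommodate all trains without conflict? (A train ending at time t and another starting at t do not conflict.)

Count concurrent intervals with a sweep; the peak is the room count.
starts: [1, 4, 8, 9, 9, 10, 10, 11, 12, 14, 17]
ends:   [6, 7, 10, 11, 12, 13, 14, 15, 16, 17, 19]
s1→1 s4→2 e6→1 e7→0 s8→1 s9→2 s9→3 e10→2 s10→3 s10→4  — peak 4.

4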